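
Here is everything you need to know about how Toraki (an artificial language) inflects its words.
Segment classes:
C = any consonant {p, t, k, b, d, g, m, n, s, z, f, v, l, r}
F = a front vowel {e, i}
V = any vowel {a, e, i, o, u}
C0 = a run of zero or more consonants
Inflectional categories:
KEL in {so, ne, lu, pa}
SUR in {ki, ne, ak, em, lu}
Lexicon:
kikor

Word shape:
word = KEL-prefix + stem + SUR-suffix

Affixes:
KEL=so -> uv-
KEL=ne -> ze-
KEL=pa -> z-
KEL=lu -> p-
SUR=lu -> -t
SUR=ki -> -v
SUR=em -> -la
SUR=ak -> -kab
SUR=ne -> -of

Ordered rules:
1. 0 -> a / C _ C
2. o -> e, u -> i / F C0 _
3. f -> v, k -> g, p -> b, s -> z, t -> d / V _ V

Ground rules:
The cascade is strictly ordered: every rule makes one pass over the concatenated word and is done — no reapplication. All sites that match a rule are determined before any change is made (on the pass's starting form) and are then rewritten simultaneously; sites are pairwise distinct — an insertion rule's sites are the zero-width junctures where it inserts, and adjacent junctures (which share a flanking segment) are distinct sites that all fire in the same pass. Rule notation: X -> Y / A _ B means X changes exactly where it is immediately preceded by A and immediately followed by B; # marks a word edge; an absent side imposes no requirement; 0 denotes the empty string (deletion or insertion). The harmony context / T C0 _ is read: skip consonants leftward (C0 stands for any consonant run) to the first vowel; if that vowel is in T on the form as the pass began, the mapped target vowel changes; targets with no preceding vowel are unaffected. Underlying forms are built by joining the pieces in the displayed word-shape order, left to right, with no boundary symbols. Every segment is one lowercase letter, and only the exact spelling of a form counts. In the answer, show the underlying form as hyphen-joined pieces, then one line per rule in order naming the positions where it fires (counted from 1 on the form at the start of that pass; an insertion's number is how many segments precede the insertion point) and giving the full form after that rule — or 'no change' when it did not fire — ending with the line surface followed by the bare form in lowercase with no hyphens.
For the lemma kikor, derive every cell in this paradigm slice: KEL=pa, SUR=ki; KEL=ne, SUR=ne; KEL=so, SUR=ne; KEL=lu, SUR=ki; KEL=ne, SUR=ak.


cell KEL=pa, SUR=ki:
underlying: z-kikor-v
1. 0 -> a / C _ C: inserts after position(s) 1, 6: zakikorav
2. o -> e, u -> i / F C0 _: fires at position(s) 6: zakikerav
3. f -> v, k -> g, p -> b, s -> z, t -> d / V _ V: fires at position(s) 3, 5: zagigerav
surface: zagigerav

cell KEL=ne, SUR=ne:
underlying: ze-kikor-of
1. 0 -> a / C _ C: no change
2. o -> e, u -> i / F C0 _: fires at position(s) 6: zekikerof
3. f -> v, k -> g, p -> b, s -> z, t -> d / V _ V: fires at position(s) 3, 5: zegigerof
surface: zegigerof

cell KEL=so, SUR=ne:
underlying: uv-kikor-of
1. 0 -> a / C _ C: inserts after position(s) 2: uvakikorof
2. o -> e, u -> i / F C0 _: fires at position(s) 7: uvakikerof
3. f -> v, k -> g, p -> b, s -> z, t -> d / V _ V: fires at position(s) 4, 6: uvagigerof
surface: uvagigerof

cell KEL=lu, SUR=ki:
underlying: p-kikor-v
1. 0 -> a / C _ C: inserts after position(s) 1, 6: pakikorav
2. o -> e, u -> i / F C0 _: fires at position(s) 6: pakikerav
3. f -> v, k -> g, p -> b, s -> z, t -> d / V _ V: fires at position(s) 3, 5: pagigerav
surface: pagigerav

cell KEL=ne, SUR=ak:
underlying: ze-kikor-kab
1. 0 -> a / C _ C: inserts after position(s) 7: zekikorakab
2. o -> e, u -> i / F C0 _: fires at position(s) 6: zekikerakab
3. f -> v, k -> g, p -> b, s -> z, t -> d / V _ V: fires at position(s) 3, 5, 9: zegigeragab
surface: zegigeragab


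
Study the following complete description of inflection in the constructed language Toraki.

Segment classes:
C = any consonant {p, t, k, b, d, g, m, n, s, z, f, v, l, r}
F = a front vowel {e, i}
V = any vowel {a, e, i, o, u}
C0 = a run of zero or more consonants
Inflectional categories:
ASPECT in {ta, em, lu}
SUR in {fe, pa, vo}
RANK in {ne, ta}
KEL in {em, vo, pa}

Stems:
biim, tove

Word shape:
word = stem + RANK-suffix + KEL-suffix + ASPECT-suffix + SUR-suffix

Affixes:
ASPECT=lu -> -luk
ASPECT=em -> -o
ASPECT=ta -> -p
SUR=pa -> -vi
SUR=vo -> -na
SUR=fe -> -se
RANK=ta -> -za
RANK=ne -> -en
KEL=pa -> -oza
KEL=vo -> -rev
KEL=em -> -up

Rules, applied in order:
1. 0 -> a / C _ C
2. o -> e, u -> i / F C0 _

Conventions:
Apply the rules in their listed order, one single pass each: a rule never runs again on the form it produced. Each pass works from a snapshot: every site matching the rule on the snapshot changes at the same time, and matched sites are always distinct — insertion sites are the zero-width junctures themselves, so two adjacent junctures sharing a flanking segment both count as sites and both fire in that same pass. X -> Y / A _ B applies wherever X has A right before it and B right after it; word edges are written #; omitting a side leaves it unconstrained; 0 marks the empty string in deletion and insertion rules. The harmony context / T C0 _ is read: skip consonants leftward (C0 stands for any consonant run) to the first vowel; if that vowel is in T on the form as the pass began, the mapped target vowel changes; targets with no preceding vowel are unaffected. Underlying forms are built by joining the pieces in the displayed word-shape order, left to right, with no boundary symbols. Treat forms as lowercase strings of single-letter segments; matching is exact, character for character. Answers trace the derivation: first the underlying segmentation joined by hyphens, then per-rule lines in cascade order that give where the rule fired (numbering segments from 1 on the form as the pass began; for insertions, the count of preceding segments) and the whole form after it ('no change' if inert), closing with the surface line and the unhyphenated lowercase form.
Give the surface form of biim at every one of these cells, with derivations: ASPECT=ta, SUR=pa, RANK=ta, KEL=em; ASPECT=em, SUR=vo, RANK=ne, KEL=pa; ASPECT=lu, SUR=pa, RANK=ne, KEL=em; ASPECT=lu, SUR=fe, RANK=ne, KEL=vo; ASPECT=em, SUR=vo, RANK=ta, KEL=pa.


cell ASPECT=ta, SUR=pa, RANK=ta, KEL=em:
underlying: biim-za-up-p-vi
1. 0 -> a / C _ C: inserts after position(s) 4, 8, 9: biimazaupapavi
2. o -> e, u -> i / F C0 _: no change
surface: biimazaupapavi

cell ASPECT=em, SUR=vo, RANK=ne, KEL=pa:
underlying: biim-en-oza-o-na
1. 0 -> a / C _ C: no change
2. o -> e, u -> i / F C0 _: fires at position(s) 7: biimenezaona
surface: biimenezaona

cell ASPECT=lu, SUR=pa, RANK=ne, KEL=em:
underlying: biim-en-up-luk-vi
1. 0 -> a / C _ C: inserts after position(s) 8, 11: biimenupalukavi
2. o -> e, u -> i / F C0 _: fires at position(s) 7: biimenipalukavi
surface: biimenipalukavi

cell ASPECT=lu, SUR=fe, RANK=ne, KEL=vo:
underlying: biim-en-rev-luk-se
1. 0 -> a / C _ C: inserts after position(s) 6, 9, 12: biimenarevalukase
2. o -> e, u -> i / F C0 _: no change
surface: biimenarevalukase

cell ASPECT=em, SUR=vo, RANK=ta, KEL=pa:
underlying: biim-za-oza-o-na
1. 0 -> a / C _ C: inserts after position(s) 4: biimazaozaona
2. o -> e, u -> i / F C0 _: no change
surface: biimazaozaona


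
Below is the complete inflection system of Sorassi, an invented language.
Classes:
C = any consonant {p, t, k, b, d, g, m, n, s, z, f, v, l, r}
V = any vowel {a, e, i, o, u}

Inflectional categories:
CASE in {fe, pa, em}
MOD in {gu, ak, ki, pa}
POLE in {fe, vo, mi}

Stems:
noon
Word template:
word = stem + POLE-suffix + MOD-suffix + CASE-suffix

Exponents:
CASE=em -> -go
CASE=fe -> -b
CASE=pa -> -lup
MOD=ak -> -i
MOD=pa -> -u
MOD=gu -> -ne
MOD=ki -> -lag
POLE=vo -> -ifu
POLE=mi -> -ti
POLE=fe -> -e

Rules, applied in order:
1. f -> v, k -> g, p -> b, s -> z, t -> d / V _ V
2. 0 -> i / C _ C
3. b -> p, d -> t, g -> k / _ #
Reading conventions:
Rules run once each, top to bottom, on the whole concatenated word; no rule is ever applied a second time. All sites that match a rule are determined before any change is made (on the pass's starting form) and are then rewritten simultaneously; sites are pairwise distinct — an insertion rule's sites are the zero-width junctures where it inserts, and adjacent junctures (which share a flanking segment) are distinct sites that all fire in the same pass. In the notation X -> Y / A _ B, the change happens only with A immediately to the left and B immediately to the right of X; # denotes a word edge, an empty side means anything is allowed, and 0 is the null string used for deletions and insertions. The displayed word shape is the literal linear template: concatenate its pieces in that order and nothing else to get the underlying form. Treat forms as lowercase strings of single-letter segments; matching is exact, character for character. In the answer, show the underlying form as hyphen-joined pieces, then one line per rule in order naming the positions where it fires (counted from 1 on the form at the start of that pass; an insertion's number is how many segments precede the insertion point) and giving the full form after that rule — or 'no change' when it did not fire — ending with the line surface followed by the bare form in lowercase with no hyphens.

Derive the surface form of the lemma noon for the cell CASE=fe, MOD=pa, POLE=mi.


underlying: noon-ti-u-b
1. f -> v, k -> g, p -> b, s -> z, t -> d / V _ V: no change
2. 0 -> i / C _ C: inserts after position(s) 4: noonitiub
3. b -> p, d -> t, g -> k / _ #: fires at position(s) 9: noonitiup
surface: noonitiup


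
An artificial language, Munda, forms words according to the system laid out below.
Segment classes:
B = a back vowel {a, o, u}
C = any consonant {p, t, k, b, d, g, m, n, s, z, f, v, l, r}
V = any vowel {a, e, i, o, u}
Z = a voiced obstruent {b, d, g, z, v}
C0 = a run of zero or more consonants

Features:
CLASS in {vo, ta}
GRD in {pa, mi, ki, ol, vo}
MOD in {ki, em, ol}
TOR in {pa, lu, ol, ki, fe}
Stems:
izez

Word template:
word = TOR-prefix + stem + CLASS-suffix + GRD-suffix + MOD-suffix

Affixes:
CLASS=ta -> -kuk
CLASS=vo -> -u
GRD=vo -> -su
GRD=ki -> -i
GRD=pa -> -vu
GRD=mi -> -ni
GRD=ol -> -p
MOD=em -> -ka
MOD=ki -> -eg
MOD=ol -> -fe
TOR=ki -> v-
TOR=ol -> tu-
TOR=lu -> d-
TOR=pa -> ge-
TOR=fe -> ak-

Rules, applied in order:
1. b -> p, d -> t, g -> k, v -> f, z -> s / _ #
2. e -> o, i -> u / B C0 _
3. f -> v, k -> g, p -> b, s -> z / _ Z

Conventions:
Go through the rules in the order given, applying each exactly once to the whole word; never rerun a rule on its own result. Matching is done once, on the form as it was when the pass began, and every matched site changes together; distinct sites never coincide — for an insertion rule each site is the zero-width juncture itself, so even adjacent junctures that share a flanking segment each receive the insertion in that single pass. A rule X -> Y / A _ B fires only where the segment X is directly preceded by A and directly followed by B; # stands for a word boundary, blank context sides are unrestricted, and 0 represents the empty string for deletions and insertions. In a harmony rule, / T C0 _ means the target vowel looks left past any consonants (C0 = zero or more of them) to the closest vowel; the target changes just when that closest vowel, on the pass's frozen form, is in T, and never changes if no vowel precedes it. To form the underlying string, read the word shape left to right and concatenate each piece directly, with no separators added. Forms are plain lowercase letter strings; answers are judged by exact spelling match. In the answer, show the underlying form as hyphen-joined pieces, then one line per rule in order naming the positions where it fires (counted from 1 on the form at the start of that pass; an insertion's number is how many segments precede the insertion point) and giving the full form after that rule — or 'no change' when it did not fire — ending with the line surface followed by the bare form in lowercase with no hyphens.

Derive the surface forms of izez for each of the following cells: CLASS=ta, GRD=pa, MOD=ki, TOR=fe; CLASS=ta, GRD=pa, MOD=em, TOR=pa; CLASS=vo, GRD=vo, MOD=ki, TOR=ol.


cell CLASS=ta, GRD=pa, MOD=ki, TOR=fe:
underlying: ak-izez-kuk-vu-eg
1. b -> p, d -> t, g -> k, v -> f, z -> s / _ #: fires at position(s) 13: akizezkukvuek
2. e -> o, i -> u / B C0 _: fires at position(s) 3, 12: akuzezkukvuok
3. f -> v, k -> g, p -> b, s -> z / _ Z: fires at position(s) 9: akuzezkugvuok
surface: akuzezkugvuok

cell CLASS=ta, GRD=pa, MOD=em, TOR=pa:
underlying: ge-izez-kuk-vu-ka
1. b -> p, d -> t, g -> k, v -> f, z -> s / _ #: no change
2. e -> o, i -> u / B C0 _: no change
3. f -> v, k -> g, p -> b, s -> z / _ Z: fires at position(s) 9: geizezkugvuka
surface: geizezkugvuka

cell CLASS=vo, GRD=vo, MOD=ki, TOR=ol:
underlying: tu-izez-u-su-eg
1. b -> p, d -> t, g -> k, v -> f, z -> s / _ #: fires at position(s) 11: tuizezusuek
2. e -> o, i -> u / B C0 _: fires at position(s) 3, 10: tuuzezusuok
3. f -> v, k -> g, p -> b, s -> z / _ Z: no change
surface: tuuzezusuok


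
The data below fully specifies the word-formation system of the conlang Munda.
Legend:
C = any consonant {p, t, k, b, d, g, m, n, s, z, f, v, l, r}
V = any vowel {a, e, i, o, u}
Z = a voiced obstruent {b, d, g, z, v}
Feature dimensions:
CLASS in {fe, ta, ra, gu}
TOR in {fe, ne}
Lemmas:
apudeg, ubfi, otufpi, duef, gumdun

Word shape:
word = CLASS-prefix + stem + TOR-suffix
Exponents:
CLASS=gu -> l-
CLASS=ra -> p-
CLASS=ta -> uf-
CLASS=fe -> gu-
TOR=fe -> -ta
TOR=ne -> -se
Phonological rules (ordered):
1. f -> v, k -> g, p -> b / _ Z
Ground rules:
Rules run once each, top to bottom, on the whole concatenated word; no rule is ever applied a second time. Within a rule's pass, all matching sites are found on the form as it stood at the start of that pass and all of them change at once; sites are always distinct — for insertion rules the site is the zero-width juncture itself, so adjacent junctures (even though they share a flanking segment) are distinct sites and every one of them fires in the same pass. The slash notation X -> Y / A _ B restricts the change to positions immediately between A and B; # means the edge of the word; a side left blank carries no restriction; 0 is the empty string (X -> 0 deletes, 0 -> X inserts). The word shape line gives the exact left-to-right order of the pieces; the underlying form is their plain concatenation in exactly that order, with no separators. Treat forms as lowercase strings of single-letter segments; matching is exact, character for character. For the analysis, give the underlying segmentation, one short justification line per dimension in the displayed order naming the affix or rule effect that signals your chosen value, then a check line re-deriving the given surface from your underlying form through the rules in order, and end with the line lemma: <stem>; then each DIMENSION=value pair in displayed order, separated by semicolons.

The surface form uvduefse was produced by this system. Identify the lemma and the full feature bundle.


underlying: uf-duef-se
CLASS=ta - signalled by the affix uf-
TOR=ne - signalled by the affix -se
check: ufduefse -> uvduefse
lemma: duef; CLASS=ta; TOR=ne


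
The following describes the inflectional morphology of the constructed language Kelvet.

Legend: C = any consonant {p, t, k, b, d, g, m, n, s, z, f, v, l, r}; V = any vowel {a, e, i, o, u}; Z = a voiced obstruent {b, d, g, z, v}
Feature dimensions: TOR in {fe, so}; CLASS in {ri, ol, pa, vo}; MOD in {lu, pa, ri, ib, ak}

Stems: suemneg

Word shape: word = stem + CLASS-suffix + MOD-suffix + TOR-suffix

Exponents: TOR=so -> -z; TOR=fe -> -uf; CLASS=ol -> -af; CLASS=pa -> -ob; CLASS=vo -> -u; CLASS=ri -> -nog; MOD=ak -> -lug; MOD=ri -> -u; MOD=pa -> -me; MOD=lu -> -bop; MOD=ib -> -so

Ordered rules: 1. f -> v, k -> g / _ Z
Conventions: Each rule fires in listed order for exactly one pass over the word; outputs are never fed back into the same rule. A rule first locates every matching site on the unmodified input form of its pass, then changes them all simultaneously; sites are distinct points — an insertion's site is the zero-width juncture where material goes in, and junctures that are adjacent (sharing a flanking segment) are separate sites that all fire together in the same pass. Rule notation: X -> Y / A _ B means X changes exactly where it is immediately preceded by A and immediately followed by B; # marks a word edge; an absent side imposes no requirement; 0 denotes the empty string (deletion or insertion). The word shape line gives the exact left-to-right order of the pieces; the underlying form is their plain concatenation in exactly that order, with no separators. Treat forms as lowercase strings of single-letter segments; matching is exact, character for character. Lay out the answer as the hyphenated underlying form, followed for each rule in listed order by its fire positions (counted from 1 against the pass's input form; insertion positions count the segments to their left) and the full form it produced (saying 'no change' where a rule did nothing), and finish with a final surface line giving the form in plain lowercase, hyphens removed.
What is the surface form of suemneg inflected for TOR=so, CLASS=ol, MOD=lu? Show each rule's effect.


underlying: suemneg-af-bop-z
1. f -> v, k -> g / _ Z: fires at position(s) 9: suemnegavbopz
surface: suemnegavbopz


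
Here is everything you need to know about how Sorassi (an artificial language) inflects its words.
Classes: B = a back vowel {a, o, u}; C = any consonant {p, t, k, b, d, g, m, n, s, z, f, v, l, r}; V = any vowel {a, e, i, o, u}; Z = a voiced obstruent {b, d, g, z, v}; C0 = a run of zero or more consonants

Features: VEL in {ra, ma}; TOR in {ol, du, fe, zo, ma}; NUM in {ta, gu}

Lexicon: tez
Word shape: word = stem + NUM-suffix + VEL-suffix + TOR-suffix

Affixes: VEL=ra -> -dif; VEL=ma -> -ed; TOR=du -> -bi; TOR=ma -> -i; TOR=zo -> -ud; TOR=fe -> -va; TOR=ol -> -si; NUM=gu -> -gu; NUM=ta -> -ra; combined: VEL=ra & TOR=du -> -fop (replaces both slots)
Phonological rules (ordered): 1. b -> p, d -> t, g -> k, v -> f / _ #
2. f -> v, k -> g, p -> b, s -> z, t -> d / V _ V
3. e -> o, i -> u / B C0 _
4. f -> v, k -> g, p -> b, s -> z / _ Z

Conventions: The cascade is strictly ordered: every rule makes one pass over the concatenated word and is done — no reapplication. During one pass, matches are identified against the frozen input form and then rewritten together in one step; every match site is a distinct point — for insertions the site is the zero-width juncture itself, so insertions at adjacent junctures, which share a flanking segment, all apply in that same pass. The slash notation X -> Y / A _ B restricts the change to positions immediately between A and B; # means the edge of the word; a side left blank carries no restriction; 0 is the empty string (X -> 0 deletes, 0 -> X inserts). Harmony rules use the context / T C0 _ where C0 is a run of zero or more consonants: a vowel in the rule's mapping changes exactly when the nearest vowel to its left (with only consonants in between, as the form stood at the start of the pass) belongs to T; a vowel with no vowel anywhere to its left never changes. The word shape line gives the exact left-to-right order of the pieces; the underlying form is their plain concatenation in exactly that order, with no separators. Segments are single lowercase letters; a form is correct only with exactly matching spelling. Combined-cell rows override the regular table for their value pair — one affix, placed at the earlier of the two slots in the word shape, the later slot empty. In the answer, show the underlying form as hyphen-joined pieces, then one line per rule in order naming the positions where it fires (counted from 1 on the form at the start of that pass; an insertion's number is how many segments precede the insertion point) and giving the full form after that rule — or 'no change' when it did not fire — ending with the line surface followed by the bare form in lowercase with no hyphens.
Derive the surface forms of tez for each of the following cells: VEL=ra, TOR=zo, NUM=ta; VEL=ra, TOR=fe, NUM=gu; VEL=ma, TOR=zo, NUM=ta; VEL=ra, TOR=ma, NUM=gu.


cell VEL=ra, TOR=zo, NUM=ta:
underlying: tez-ra-dif-ud
1. b -> p, d -> t, g -> k, v -> f / _ #: fires at position(s) 10: tezradifut
2. f -> v, k -> g, p -> b, s -> z, t -> d / V _ V: fires at position(s) 8: tezradivut
3. e -> o, i -> u / B C0 _: fires at position(s) 7: tezraduvut
4. f -> v, k -> g, p -> b, s -> z / _ Z: no change
surface: tezraduvut

cell VEL=ra, TOR=fe, NUM=gu:
underlying: tez-gu-dif-va
1. b -> p, d -> t, g -> k, v -> f / _ #: no change
2. f -> v, k -> g, p -> b, s -> z, t -> d / V _ V: no change
3. e -> o, i -> u / B C0 _: fires at position(s) 7: tezgudufva
4. f -> v, k -> g, p -> b, s -> z / _ Z: fires at position(s) 8: tezguduvva
surface: tezguduvva

cell VEL=ma, TOR=zo, NUM=ta:
underlying: tez-ra-ed-ud
1. b -> p, d -> t, g -> k, v -> f / _ #: fires at position(s) 9: tezraedut
2. f -> v, k -> g, p -> b, s -> z, t -> d / V _ V: no change
3. e -> o, i -> u / B C0 _: fires at position(s) 6: tezraodut
4. f -> v, k -> g, p -> b, s -> z / _ Z: no change
surface: tezraodut

cell VEL=ra, TOR=ma, NUM=gu:
underlying: tez-gu-dif-i
1. b -> p, d -> t, g -> k, v -> f / _ #: no change
2. f -> v, k -> g, p -> b, s -> z, t -> d / V _ V: fires at position(s) 8: tezgudivi
3. e -> o, i -> u / B C0 _: fires at position(s) 7: tezguduvi
4. f -> v, k -> g, p -> b, s -> z / _ Z: no change
surface: tezguduvi


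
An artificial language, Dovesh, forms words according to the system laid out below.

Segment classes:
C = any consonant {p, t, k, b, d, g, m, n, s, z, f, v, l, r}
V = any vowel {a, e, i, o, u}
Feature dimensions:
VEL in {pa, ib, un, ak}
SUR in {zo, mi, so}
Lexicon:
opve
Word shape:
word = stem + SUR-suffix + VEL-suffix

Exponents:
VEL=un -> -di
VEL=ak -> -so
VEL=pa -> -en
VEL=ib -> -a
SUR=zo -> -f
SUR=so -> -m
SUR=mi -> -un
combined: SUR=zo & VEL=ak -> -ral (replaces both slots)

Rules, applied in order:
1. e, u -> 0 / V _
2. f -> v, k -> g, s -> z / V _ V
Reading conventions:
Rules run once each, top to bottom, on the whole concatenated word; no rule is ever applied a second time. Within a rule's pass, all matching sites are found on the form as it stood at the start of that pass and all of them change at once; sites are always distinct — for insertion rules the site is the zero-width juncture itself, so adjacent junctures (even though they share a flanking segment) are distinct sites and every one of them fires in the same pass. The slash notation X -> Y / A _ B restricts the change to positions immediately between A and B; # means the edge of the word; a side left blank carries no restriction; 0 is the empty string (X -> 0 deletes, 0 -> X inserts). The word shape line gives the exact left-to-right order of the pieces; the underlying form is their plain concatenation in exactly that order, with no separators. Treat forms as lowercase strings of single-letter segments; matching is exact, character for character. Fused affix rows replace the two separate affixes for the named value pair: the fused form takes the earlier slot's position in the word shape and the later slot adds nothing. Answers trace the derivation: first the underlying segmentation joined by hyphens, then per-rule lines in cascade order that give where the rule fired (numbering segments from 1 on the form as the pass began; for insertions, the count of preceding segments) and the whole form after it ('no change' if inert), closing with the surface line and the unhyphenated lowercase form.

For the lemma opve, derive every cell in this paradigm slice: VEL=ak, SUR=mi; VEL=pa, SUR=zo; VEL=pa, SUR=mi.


cell VEL=ak, SUR=mi:
underlying: opve-un-so
1. e, u -> 0 / V _: fires at position(s) 5: opvenso
2. f -> v, k -> g, s -> z / V _ V: no change
surface: opvenso

cell VEL=pa, SUR=zo:
underlying: opve-f-en
1. e, u -> 0 / V _: no change
2. f -> v, k -> g, s -> z / V _ V: fires at position(s) 5: opveven
surface: opveven

cell VEL=pa, SUR=mi:
underlying: opve-un-en
1. e, u -> 0 / V _: fires at position(s) 5: opvenen
2. f -> v, k -> g, s -> z / V _ V: no change
surface: opvenen


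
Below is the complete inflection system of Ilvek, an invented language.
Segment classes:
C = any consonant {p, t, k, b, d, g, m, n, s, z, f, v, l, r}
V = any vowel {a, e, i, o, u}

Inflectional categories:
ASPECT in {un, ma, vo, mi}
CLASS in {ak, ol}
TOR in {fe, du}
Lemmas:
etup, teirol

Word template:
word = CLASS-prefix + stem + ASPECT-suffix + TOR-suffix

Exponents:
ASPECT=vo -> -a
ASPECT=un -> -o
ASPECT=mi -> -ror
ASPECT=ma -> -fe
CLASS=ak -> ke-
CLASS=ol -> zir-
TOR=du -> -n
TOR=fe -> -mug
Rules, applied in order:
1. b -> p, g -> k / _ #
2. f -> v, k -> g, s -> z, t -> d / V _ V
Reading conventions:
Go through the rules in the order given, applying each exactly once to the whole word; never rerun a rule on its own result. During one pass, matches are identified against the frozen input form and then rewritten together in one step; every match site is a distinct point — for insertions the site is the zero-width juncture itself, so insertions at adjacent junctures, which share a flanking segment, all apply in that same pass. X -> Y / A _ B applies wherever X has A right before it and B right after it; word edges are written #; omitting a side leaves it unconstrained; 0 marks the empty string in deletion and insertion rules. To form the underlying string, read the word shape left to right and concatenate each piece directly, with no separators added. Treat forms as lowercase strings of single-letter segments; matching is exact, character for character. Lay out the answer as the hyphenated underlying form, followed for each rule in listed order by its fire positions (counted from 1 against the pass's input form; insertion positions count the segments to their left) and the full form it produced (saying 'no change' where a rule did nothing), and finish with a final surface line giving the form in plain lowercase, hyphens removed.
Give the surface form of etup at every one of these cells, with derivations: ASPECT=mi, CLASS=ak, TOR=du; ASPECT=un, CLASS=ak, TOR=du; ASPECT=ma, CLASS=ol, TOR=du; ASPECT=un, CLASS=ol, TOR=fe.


cell ASPECT=mi, CLASS=ak, TOR=du:
underlying: ke-etup-ror-n
1. b -> p, g -> k / _ #: no change
2. f -> v, k -> g, s -> z, t -> d / V _ V: fires at position(s) 4: keeduprorn
surface: keeduprorn

cell ASPECT=un, CLASS=ak, TOR=du:
underlying: ke-etup-o-n
1. b -> p, g -> k / _ #: no change
2. f -> v, k -> g, s -> z, t -> d / V _ V: fires at position(s) 4: keedupon
surface: keedupon

cell ASPECT=ma, CLASS=ol, TOR=du:
underlying: zir-etup-fe-n
1. b -> p, g -> k / _ #: no change
2. f -> v, k -> g, s -> z, t -> d / V _ V: fires at position(s) 5: ziredupfen
surface: ziredupfen

cell ASPECT=un, CLASS=ol, TOR=fe:
underlying: zir-etup-o-mug
1. b -> p, g -> k / _ #: fires at position(s) 11: ziretupomuk
2. f -> v, k -> g, s -> z, t -> d / V _ V: fires at position(s) 5: ziredupomuk
surface: ziredupomuk


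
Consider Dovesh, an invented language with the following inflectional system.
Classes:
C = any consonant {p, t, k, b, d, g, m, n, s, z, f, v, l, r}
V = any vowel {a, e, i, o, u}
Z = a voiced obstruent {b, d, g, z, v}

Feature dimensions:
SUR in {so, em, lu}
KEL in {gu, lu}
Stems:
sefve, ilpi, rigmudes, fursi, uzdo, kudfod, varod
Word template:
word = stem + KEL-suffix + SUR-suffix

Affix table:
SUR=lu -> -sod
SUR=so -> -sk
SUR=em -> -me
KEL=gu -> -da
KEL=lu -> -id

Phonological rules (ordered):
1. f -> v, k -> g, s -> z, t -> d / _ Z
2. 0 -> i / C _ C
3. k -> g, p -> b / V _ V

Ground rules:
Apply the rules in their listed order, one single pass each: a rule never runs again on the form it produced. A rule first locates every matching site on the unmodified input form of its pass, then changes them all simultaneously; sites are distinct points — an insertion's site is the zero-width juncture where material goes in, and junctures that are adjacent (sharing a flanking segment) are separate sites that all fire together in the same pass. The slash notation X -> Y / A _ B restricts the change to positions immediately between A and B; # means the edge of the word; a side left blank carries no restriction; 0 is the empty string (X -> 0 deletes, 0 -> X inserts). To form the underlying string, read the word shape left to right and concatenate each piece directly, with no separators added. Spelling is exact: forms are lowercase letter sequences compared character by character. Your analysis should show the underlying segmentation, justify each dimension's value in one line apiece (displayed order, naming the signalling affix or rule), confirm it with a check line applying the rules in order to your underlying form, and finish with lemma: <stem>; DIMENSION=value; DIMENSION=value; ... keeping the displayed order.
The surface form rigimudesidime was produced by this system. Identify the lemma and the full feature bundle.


underlying: rigmudes-id-me
SUR=em - signalled by the affix -me
KEL=lu - signalled by the affix -id
check: rigmudesidme -> rigmudesidme -> rigimudesidime -> rigimudesidime
lemma: rigmudes; SUR=em; KEL=lu


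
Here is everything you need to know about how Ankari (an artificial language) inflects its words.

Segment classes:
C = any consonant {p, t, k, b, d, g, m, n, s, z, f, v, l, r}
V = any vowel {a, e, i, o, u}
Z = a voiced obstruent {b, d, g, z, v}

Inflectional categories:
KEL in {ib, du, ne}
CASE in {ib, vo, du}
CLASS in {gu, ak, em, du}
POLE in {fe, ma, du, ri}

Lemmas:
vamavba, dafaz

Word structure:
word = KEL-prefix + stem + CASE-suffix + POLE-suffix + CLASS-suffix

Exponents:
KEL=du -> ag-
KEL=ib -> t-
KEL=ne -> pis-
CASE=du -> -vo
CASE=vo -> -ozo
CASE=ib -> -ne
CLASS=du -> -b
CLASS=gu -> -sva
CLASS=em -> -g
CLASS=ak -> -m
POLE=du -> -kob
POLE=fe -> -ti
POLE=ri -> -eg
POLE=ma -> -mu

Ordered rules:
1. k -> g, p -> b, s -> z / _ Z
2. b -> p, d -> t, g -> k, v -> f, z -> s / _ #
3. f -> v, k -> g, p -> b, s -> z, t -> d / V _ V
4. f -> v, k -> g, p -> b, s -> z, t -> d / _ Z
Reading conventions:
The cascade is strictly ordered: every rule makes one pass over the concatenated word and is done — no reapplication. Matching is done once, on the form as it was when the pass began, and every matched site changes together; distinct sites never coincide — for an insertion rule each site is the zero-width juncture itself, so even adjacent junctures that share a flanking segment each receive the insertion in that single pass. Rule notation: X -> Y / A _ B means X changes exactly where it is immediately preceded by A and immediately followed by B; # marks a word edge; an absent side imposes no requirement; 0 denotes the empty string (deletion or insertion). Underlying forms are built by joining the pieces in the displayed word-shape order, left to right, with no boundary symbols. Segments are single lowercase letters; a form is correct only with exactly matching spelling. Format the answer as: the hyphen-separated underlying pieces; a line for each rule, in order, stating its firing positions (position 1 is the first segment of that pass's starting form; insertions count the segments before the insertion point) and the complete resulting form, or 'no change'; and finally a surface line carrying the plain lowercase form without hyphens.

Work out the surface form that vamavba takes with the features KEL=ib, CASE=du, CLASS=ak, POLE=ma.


underlying: t-vamavba-vo-mu-m
1. k -> g, p -> b, s -> z / _ Z: no change
2. b -> p, d -> t, g -> k, v -> f, z -> s / _ #: no change
3. f -> v, k -> g, p -> b, s -> z, t -> d / V _ V: no change
4. f -> v, k -> g, p -> b, s -> z, t -> d / _ Z: fires at position(s) 1: dvamavbavomum
surface: dvamavbavomum


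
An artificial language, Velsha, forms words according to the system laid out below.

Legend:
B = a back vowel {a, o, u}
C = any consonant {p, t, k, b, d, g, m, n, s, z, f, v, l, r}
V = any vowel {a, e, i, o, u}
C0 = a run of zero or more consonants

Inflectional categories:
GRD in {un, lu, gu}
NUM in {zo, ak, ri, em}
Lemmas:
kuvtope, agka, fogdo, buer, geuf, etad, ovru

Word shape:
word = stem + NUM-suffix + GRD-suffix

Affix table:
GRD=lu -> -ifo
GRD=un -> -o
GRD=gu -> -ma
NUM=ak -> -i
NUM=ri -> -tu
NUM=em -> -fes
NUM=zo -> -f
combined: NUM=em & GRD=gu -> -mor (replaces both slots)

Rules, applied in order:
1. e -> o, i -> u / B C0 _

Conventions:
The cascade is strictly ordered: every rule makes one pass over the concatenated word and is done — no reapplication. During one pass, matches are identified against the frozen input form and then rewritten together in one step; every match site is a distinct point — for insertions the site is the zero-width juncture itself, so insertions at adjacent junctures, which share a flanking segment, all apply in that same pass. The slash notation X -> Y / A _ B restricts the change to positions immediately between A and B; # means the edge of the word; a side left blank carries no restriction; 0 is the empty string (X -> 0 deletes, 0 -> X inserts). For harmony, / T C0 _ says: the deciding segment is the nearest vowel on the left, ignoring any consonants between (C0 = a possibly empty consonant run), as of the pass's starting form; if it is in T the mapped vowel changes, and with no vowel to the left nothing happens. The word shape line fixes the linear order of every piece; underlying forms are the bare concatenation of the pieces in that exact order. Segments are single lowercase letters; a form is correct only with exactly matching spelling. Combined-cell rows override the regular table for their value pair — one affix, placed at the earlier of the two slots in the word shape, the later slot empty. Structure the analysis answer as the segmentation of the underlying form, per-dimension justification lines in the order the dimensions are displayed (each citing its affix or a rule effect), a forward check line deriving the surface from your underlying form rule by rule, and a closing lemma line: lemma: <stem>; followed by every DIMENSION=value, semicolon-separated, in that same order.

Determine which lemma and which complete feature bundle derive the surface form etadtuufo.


underlying: etad-tu-ifo
GRD=lu - signalled by the affix -ifo
NUM=ri - signalled by the affix -tu
check: etadtuifo -> etadtuufo
lemma: etad; GRD=lu; NUM=ri


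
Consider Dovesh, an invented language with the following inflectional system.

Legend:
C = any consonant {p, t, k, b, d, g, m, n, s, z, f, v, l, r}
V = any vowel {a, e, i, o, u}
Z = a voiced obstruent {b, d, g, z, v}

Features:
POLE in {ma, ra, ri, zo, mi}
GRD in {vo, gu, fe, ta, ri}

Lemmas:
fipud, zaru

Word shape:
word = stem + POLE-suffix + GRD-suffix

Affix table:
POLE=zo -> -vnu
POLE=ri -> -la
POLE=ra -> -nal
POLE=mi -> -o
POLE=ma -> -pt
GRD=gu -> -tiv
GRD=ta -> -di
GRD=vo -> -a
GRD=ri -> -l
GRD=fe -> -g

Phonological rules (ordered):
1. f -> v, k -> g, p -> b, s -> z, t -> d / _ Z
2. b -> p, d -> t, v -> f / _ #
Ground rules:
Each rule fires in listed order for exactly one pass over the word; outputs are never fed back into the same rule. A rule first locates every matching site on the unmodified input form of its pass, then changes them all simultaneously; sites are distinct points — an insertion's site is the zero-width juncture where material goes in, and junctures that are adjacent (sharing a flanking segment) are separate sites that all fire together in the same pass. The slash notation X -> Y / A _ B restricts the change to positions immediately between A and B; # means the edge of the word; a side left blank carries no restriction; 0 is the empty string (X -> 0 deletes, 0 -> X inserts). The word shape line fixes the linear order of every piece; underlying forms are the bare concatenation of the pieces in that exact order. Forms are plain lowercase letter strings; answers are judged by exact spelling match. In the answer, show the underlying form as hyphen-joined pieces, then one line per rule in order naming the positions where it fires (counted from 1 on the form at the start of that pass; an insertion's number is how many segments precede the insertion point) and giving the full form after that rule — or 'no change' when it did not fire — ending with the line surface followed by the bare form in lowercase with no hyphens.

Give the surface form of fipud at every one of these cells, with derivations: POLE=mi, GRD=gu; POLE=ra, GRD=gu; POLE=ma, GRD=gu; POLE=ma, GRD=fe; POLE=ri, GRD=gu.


cell POLE=mi, GRD=gu:
underlying: fipud-o-tiv
1. f -> v, k -> g, p -> b, s -> z, t -> d / _ Z: no change
2. b -> p, d -> t, v -> f / _ #: fires at position(s) 9: fipudotif
surface: fipudotif

cell POLE=ra, GRD=gu:
underlying: fipud-nal-tiv
1. f -> v, k -> g, p -> b, s -> z, t -> d / _ Z: no change
2. b -> p, d -> t, v -> f / _ #: fires at position(s) 11: fipudnaltif
surface: fipudnaltif

cell POLE=ma, GRD=gu:
underlying: fipud-pt-tiv
1. f -> v, k -> g, p -> b, s -> z, t -> d / _ Z: no change
2. b -> p, d -> t, v -> f / _ #: fires at position(s) 10: fipudpttif
surface: fipudpttif

cell POLE=ma, GRD=fe:
underlying: fipud-pt-g
1. f -> v, k -> g, p -> b, s -> z, t -> d / _ Z: fires at position(s) 7: fipudpdg
2. b -> p, d -> t, v -> f / _ #: no change
surface: fipudpdg

cell POLE=ri, GRD=gu:
underlying: fipud-la-tiv
1. f -> v, k -> g, p -> b, s -> z, t -> d / _ Z: no change
2. b -> p, d -> t, v -> f / _ #: fires at position(s) 10: fipudlatif
surface: fipudlatif


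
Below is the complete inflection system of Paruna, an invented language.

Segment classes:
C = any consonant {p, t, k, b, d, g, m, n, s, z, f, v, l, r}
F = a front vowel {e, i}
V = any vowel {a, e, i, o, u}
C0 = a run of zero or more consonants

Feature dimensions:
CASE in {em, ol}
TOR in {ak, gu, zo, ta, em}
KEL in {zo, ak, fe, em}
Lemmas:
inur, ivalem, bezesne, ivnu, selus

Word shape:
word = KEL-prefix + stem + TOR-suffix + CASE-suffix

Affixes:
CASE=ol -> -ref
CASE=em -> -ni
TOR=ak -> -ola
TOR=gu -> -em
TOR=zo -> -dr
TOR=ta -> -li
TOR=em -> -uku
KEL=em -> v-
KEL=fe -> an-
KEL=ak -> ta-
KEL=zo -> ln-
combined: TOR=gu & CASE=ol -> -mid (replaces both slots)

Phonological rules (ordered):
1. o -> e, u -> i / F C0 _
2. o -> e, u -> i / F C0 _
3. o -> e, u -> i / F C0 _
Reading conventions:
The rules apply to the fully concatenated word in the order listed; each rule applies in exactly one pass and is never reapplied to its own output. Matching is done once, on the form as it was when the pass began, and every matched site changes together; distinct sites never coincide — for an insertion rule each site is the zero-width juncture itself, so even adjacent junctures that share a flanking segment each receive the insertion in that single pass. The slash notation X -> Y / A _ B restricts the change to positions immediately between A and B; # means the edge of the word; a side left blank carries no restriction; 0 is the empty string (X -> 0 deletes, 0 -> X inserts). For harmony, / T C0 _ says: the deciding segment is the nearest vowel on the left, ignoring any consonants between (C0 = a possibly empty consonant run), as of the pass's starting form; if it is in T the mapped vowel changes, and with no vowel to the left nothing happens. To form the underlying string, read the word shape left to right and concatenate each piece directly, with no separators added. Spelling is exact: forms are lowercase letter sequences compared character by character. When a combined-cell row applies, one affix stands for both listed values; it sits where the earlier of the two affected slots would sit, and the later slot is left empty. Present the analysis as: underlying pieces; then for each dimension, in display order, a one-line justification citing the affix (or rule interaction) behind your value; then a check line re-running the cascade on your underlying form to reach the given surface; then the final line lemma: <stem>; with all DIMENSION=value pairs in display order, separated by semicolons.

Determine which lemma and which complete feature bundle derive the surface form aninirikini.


underlying: an-inur-uku-ni
CASE=em - signalled by the affix -ni
TOR=em - signalled by the affix -uku
KEL=fe - signalled by the affix an-
check: aninurukuni -> aninirukuni -> aninirikuni -> aninirikini
lemma: inur; CASE=em; TOR=em; KEL=fe


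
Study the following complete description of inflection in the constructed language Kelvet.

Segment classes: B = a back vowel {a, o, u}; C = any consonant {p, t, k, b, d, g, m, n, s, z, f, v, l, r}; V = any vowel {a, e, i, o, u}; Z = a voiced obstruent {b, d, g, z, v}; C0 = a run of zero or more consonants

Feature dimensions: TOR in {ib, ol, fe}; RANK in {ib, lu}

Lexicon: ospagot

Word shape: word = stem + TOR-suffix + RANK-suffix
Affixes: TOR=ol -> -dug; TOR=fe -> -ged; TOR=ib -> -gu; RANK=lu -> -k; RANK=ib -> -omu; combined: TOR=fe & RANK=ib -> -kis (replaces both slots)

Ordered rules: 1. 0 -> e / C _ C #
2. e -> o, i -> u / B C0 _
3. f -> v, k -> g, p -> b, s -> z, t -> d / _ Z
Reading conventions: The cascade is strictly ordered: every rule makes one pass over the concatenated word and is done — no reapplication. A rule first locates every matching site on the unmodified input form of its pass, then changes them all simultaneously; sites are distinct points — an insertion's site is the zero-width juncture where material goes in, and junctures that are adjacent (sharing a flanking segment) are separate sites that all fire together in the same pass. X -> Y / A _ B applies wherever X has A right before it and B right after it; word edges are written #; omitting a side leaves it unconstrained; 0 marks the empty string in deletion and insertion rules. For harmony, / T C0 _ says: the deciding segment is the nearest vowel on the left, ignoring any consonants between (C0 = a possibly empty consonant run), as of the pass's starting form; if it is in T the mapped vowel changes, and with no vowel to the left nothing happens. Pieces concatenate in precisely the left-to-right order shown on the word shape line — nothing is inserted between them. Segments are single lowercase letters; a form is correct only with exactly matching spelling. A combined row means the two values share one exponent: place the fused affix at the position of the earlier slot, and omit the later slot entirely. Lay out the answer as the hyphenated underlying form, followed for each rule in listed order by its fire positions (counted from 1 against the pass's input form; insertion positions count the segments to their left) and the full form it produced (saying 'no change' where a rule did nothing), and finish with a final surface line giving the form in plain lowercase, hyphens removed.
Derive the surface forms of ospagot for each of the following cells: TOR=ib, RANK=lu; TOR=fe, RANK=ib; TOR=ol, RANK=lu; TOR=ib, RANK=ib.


cell TOR=ib, RANK=lu:
underlying: ospagot-gu-k
1. 0 -> e / C _ C #: no change
2. e -> o, i -> u / B C0 _: no change
3. f -> v, k -> g, p -> b, s -> z, t -> d / _ Z: fires at position(s) 7: ospagodguk
surface: ospagodguk

cell TOR=fe, RANK=ib:
underlying: ospagot-kis
1. 0 -> e / C _ C #: no change
2. e -> o, i -> u / B C0 _: fires at position(s) 9: ospagotkus
3. f -> v, k -> g, p -> b, s -> z, t -> d / _ Z: no change
surface: ospagotkus

cell TOR=ol, RANK=lu:
underlying: ospagot-dug-k
1. 0 -> e / C _ C #: inserts after position(s) 10: ospagotdugek
2. e -> o, i -> u / B C0 _: fires at position(s) 11: ospagotdugok
3. f -> v, k -> g, p -> b, s -> z, t -> d / _ Z: fires at position(s) 7: ospagoddugok
surface: ospagoddugok

cell TOR=ib, RANK=ib:
underlying: ospagot-gu-omu
1. 0 -> e / C _ C #: no change
2. e -> o, i -> u / B C0 _: no change
3. f -> v, k -> g, p -> b, s -> z, t -> d / _ Z: fires at position(s) 7: ospagodguomu
surface: ospagodguomu
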